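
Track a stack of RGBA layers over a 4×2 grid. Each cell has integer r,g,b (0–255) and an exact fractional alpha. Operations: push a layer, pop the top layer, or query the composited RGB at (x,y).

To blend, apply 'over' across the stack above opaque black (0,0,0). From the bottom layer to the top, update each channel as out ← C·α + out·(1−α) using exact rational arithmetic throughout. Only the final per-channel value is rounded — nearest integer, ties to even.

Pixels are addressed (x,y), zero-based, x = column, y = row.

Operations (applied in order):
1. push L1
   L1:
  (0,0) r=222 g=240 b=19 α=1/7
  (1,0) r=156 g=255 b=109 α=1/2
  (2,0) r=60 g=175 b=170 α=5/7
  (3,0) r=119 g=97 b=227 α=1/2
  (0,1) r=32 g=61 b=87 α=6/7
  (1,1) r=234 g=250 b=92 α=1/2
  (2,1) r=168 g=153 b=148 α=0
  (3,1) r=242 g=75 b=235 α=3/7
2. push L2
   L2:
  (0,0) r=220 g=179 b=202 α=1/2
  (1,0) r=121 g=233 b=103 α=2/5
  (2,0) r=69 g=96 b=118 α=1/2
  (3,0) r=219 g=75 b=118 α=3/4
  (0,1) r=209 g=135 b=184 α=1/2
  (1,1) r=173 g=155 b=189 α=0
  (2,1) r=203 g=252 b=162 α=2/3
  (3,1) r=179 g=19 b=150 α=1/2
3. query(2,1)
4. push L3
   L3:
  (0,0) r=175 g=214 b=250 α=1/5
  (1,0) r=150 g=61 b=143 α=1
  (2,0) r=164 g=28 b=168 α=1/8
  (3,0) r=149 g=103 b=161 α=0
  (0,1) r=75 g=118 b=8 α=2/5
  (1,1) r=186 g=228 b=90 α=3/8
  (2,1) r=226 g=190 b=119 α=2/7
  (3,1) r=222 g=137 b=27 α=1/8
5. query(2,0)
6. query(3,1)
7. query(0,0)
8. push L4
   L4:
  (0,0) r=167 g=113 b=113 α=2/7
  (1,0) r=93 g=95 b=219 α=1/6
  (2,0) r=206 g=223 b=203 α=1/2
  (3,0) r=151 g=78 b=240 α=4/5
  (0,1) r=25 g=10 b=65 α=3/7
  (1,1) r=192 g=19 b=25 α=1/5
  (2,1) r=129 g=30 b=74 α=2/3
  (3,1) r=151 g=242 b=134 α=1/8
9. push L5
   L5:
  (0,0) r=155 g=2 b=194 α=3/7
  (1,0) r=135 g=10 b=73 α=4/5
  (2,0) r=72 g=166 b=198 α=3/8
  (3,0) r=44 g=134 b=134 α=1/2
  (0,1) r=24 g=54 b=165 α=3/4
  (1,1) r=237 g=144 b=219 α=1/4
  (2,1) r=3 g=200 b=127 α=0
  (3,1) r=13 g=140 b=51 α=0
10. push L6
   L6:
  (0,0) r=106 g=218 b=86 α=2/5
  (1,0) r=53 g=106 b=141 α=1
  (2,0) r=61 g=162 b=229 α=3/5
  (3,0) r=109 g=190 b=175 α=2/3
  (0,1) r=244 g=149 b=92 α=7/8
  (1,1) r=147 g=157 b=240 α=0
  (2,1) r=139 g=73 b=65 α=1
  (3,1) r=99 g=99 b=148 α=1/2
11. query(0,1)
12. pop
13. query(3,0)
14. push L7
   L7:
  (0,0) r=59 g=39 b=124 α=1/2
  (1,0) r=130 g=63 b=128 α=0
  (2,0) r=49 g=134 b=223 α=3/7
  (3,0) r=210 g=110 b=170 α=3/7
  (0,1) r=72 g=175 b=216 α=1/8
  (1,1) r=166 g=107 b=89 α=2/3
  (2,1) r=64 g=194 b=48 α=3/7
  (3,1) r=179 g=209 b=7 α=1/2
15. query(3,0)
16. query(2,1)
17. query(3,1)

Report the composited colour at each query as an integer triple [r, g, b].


at x=2,y=1 over L1,L2:
L1 α=0: [0, 0, 0]
L2 α=2/3: [406/3, 168, 108]
→ [135, 168, 108]

query (2,0) [L1,L2,L3] — begin 0,0,0
+L1 (α=5/7) → [300/7, 125, 850/7]
+L2 (α=1/2) → [783/14, 221/2, 838/7]
+L3 (α=1/8) → [1111/16, 1603/16, 503/4]
rounded: [69, 100, 126]

query (3,1) [L1,L2,L3] — begin 0,0,0
after L1 α=3/7: [726/7, 225/7, 705/7]
after L2 α=1/2: [1979/14, 179/7, 1755/14]
after L3 α=1/8: [2423/16, 79/2, 1809/16]
= [151, 40, 113]

at x=0,y=0 over L1,L2,L3:
after L1 α=1/7: [222/7, 240/7, 19/7]
after L2 α=1/2: [881/7, 1493/14, 1433/14]
after L3 α=1/5: [4749/35, 4484/35, 4616/35]
rounded: [136, 128, 132]

(0,1) stack=L1,L2,L3,L4,L5,L6; from [0,0,0]:
L1 α=6/7: [192/7, 366/7, 522/7]
L2 α=1/2: [1655/14, 1311/14, 905/7]
L3 α=2/5: [1413/14, 7237/70, 2827/35]
L4 α=3/7: [3351/49, 15524/245, 18133/245]
L5 α=3/4: [6879/196, 27607/490, 34852/245]
L6 α=7/8: [341647/1568, 538677/3920, 24079/245]
= [218, 137, 98]

(3,0) stack=L1,L2,L3,L4,L5; from [0,0,0]:
L1 α=1/2: [119/2, 97/2, 227/2]
L2 α=3/4: [1433/8, 547/8, 935/8]
L3 α=0: [1433/8, 547/8, 935/8]
L4 α=4/5: [1253/8, 3043/40, 1723/8]
L5 α=1/2: [1605/16, 8403/80, 2795/16]
rounded: [100, 105, 175]

(3,0) stack=L1,L2,L3,L4,L5,L7; from [0,0,0]:
L1 α=1/2: [119/2, 97/2, 227/2]
L2 α=3/4: [1433/8, 547/8, 935/8]
L3 α=0: [1433/8, 547/8, 935/8]
L4 α=4/5: [1253/8, 3043/40, 1723/8]
L5 α=1/2: [1605/16, 8403/80, 2795/16]
L7 α=3/7: [4125/28, 15003/140, 4835/28]
rounded: [147, 107, 173]

query (2,1) [L1,L2,L3,L4,L5,L7] — begin 0,0,0
after L1 α=0: [0, 0, 0]
after L2 α=2/3: [406/3, 168, 108]
after L3 α=2/7: [3386/21, 1220/7, 778/7]
after L4 α=2/3: [8804/63, 1640/21, 1814/21]
after L5 α=0: [8804/63, 1640/21, 1814/21]
after L7 α=3/7: [47312/441, 18782/147, 10280/147]
= [107, 128, 70]

query (3,1) [L1,L2,L3,L4,L5,L7] — begin 0,0,0
+L1 (α=3/7) → [726/7, 225/7, 705/7]
+L2 (α=1/2) → [1979/14, 179/7, 1755/14]
+L3 (α=1/8) → [2423/16, 79/2, 1809/16]
+L4 (α=1/8) → [19377/128, 1037/16, 14807/128]
+L5 (α=0) → [19377/128, 1037/16, 14807/128]
+L7 (α=1/2) → [42289/256, 4381/32, 15703/256]
= [165, 137, 61]


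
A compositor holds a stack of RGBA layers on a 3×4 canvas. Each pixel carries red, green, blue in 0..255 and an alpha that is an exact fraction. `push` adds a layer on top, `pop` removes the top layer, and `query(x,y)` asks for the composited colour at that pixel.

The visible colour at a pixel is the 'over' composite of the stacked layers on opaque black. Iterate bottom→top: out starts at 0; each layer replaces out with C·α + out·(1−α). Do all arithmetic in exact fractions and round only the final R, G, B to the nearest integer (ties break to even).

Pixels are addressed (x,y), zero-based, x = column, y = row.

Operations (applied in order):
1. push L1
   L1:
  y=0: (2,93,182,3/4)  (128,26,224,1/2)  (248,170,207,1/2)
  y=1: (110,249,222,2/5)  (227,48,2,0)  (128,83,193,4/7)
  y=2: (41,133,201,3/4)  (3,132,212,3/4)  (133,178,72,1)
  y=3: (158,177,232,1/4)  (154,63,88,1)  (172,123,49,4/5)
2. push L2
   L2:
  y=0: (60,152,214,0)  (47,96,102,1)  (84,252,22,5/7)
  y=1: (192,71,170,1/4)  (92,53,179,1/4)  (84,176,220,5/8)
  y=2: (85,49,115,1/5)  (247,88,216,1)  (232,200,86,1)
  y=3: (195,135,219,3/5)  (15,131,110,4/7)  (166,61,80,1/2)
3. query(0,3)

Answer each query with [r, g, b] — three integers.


(0,3) stack=L1,L2; from [0,0,0]:
after L1 α=1/4: [79/2, 177/4, 58]
after L2 α=3/5: [664/5, 987/10, 773/5]
→ [133, 99, 155]


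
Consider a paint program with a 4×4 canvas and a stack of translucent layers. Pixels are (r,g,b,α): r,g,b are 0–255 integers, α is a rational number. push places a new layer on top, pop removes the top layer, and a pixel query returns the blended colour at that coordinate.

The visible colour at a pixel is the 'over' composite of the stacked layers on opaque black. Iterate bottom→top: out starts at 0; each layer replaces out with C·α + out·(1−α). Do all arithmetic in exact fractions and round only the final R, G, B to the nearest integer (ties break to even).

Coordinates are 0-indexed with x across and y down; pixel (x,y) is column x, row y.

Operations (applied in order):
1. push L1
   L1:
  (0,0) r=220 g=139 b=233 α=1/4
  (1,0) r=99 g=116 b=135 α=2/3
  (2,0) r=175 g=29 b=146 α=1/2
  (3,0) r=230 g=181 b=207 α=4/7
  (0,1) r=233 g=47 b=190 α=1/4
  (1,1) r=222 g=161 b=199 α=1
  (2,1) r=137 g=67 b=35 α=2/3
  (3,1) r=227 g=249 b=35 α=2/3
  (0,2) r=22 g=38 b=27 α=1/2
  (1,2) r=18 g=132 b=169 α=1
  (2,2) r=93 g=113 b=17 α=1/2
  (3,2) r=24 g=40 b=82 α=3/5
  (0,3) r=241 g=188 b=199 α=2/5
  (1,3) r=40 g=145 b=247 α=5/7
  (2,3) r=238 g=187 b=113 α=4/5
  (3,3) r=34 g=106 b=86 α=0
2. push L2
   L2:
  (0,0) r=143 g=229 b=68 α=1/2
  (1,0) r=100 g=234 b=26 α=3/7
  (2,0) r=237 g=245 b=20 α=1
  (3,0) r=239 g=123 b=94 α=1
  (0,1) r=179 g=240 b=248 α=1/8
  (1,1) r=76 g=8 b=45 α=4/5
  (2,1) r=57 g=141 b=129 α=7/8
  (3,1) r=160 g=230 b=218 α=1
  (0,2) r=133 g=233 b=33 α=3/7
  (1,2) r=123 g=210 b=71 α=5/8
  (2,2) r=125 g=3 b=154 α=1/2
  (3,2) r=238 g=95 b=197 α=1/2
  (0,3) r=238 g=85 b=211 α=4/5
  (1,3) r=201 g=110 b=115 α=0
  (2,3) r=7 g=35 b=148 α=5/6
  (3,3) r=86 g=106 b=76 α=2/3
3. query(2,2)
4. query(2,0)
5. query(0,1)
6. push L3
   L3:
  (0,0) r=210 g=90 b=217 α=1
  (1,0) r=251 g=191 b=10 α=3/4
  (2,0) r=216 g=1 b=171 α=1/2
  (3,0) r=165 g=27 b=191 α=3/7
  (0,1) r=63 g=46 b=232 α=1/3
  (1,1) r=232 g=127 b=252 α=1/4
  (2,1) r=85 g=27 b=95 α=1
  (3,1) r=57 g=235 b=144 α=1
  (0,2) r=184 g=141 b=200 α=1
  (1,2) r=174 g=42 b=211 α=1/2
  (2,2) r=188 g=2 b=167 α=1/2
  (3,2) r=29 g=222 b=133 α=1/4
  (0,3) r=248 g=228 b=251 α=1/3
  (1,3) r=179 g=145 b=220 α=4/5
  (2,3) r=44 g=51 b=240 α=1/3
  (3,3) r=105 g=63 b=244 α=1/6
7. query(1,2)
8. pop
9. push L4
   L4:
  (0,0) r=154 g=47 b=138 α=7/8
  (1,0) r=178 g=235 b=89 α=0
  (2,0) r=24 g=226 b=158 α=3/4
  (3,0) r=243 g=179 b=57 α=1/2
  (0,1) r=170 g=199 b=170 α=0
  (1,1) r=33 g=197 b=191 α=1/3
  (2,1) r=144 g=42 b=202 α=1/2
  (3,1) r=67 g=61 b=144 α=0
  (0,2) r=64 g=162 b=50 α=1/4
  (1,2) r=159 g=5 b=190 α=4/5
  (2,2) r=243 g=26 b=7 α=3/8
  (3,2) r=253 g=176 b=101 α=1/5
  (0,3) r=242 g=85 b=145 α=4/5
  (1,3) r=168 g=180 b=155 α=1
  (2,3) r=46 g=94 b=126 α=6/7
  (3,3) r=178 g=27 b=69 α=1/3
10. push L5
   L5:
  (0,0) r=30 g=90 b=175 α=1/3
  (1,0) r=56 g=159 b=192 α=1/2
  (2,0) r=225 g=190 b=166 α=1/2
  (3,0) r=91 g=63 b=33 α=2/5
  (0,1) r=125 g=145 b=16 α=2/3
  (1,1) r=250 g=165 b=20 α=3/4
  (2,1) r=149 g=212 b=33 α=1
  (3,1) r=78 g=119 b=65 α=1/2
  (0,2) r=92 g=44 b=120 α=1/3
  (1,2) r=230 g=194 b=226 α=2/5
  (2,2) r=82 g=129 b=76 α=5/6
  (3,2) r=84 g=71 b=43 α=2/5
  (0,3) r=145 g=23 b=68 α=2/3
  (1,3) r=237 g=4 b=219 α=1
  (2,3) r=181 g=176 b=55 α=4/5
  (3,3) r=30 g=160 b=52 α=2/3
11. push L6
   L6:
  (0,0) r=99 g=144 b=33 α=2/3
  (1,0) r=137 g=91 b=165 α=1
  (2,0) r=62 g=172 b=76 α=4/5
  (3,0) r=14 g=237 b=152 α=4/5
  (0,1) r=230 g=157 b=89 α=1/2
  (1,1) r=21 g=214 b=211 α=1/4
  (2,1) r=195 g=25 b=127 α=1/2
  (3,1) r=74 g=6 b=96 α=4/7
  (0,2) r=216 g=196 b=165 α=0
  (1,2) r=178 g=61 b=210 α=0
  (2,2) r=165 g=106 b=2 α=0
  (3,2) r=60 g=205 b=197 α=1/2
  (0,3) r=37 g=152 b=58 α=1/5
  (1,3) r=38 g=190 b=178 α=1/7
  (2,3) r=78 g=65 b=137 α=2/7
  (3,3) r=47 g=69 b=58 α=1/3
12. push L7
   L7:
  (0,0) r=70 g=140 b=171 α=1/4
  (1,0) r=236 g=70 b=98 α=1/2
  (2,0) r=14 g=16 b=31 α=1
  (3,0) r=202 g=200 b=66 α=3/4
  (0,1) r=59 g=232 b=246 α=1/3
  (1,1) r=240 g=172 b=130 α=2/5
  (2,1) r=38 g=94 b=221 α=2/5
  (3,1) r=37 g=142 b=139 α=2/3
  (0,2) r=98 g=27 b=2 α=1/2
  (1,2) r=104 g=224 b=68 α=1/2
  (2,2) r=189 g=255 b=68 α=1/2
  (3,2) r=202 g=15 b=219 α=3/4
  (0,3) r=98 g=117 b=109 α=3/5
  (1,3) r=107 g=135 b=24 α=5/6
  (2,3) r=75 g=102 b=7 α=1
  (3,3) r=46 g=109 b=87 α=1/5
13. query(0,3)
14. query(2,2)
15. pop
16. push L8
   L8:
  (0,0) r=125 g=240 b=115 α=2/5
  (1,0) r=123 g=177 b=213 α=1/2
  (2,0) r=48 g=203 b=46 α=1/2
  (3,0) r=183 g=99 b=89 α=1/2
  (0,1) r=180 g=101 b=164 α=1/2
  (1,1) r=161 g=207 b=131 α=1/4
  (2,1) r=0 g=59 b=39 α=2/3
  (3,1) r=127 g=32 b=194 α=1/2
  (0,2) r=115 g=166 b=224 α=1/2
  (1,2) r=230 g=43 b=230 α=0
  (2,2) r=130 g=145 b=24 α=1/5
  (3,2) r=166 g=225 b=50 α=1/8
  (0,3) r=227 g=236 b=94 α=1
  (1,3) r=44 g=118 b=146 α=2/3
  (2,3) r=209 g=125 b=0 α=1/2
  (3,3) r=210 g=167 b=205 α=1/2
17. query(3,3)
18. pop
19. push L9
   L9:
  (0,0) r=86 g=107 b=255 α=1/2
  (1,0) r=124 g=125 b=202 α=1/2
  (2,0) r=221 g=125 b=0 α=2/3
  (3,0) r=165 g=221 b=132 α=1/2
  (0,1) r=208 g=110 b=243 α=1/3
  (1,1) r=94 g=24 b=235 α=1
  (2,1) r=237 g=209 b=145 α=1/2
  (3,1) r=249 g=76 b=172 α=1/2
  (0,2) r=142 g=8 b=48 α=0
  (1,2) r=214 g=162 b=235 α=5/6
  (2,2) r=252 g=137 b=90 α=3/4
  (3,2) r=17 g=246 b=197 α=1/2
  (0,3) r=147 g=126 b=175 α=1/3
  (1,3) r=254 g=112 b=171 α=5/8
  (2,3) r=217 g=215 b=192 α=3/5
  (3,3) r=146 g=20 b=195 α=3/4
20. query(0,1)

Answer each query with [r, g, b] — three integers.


query (2,2) [L1,L2] — begin 0,0,0
after L1 α=1/2: [93/2, 113/2, 17/2]
after L2 α=1/2: [343/4, 119/4, 325/4]
rounded: [86, 30, 81]

(2,0) stack=L1,L2; from [0,0,0]:
+L1 (α=1/2) → [175/2, 29/2, 73]
+L2 (α=1) → [237, 245, 20]
rounded: [237, 245, 20]

query (0,1) [L1,L2] — begin 0,0,0
after L1 α=1/4: [233/4, 47/4, 95/2]
after L2 α=1/8: [2347/32, 1289/32, 1161/16]
→ [73, 40, 73]

query (1,2) [L1,L2,L3] — begin 0,0,0
L1 α=1: [18, 132, 169]
L2 α=5/8: [669/8, 723/4, 431/4]
L3 α=1/2: [2061/16, 891/8, 1275/8]
rounded: [129, 111, 159]

query (0,3) [L1,L2,L4,L5,L6,L7] — begin 0,0,0
+L1 (α=2/5) → [482/5, 376/5, 398/5]
+L2 (α=4/5) → [5242/25, 2076/25, 4618/25]
+L4 (α=4/5) → [29442/125, 10576/125, 19118/125]
+L5 (α=2/3) → [65692/375, 5442/125, 36118/375]
+L6 (α=1/5) → [276643/1875, 40768/625, 166222/1875]
+L7 (α=3/5) → [1104536/9375, 300911/3125, 945569/9375]
→ [118, 96, 101]

query (2,2) [L1,L2,L4,L5,L6,L7] — begin 0,0,0
after L1 α=1/2: [93/2, 113/2, 17/2]
after L2 α=1/2: [343/4, 119/4, 325/4]
after L4 α=3/8: [4631/32, 907/32, 1709/32]
after L5 α=5/6: [5917/64, 21547/192, 4623/64]
after L6 α=0: [5917/64, 21547/192, 4623/64]
after L7 α=1/2: [18013/128, 70507/384, 8975/128]
→ [141, 184, 70]

(3,3) stack=L1,L2,L4,L5,L6,L8; from [0,0,0]:
after L1 α=0: [0, 0, 0]
after L2 α=2/3: [172/3, 212/3, 152/3]
after L4 α=1/3: [878/9, 505/9, 511/9]
after L5 α=2/3: [1418/27, 3385/27, 1447/27]
after L6 α=1/3: [4105/81, 8633/81, 4460/81]
after L8 α=1/2: [21115/162, 11080/81, 21065/162]
rounded: [130, 137, 130]

query (0,1) [L1,L2,L4,L5,L6,L9] — begin 0,0,0
L1 α=1/4: [233/4, 47/4, 95/2]
L2 α=1/8: [2347/32, 1289/32, 1161/16]
L4 α=0: [2347/32, 1289/32, 1161/16]
L5 α=2/3: [3449/32, 3523/32, 1673/48]
L6 α=1/2: [10809/64, 8547/64, 5945/96]
L9 α=1/3: [17465/96, 12067/96, 17609/144]
rounded: [182, 126, 122]


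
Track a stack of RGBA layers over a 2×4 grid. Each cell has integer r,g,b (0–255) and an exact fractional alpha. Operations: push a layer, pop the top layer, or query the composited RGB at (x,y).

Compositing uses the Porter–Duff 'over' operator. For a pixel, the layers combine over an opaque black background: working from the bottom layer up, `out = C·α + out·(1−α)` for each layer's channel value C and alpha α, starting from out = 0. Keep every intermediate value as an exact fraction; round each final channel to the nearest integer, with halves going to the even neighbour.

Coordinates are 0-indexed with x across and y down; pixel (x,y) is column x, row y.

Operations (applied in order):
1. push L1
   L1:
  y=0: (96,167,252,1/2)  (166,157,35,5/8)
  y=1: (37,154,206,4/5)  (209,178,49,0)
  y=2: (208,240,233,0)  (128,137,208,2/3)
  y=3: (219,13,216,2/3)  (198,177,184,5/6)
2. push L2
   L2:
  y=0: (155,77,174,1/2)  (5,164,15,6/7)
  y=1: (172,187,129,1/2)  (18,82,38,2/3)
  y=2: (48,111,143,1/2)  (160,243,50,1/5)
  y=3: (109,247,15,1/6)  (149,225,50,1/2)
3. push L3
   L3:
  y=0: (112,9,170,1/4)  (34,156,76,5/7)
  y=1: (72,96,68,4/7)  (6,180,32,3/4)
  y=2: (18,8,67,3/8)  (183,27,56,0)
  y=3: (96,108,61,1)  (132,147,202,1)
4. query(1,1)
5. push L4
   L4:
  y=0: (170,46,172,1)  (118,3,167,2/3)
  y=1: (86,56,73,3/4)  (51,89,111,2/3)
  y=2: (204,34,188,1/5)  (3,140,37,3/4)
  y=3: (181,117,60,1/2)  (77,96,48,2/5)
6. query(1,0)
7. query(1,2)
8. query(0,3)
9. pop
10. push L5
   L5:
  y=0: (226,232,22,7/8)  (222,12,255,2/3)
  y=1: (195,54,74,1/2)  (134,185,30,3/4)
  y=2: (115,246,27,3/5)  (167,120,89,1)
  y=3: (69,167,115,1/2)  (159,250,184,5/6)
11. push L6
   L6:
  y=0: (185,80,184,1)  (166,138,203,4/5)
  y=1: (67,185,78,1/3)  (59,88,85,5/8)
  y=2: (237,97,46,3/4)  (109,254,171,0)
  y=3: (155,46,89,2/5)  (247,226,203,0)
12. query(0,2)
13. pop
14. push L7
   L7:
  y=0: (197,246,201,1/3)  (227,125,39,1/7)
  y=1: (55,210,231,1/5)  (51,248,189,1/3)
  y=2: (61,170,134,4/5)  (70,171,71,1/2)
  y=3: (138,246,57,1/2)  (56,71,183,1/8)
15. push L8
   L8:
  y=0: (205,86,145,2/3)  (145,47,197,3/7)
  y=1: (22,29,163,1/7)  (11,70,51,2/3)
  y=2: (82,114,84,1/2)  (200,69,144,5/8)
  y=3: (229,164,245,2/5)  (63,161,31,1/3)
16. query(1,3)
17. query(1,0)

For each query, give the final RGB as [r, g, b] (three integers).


query (1,1) [L1,L2,L3] — begin 0,0,0
L1 α=0: [0, 0, 0]
L2 α=2/3: [12, 164/3, 76/3]
L3 α=3/4: [15/2, 446/3, 91/3]
= [8, 149, 30]

(1,0) stack=L1,L2,L3,L4; from [0,0,0]:
+L1 (α=5/8) → [415/4, 785/8, 175/8]
+L2 (α=6/7) → [535/28, 8657/56, 895/56]
+L3 (α=5/7) → [2915/98, 30497/196, 11535/196]
+L4 (α=2/3) → [8681/98, 31673/588, 76999/588]
→ [89, 54, 131]

(1,2) stack=L1,L2,L3,L4; from [0,0,0]:
+L1 (α=2/3) → [256/3, 274/3, 416/3]
+L2 (α=1/5) → [1504/15, 365/3, 1814/15]
+L3 (α=0) → [1504/15, 365/3, 1814/15]
+L4 (α=3/4) → [1639/60, 1625/12, 3479/60]
rounded: [27, 135, 58]

query (0,3) [L1,L2,L3,L4] — begin 0,0,0
+L1 (α=2/3) → [146, 26/3, 144]
+L2 (α=1/6) → [839/6, 871/18, 245/2]
+L3 (α=1) → [96, 108, 61]
+L4 (α=1/2) → [277/2, 225/2, 121/2]
rounded: [138, 112, 60]

at x=0,y=2 over L1,L2,L3,L5,L6:
L1 α=0: [0, 0, 0]
L2 α=1/2: [24, 111/2, 143/2]
L3 α=3/8: [87/4, 603/16, 1117/16]
L5 α=3/5: [777/10, 6507/40, 353/8]
L6 α=3/4: [7887/40, 18147/160, 1457/32]
rounded: [197, 113, 46]

(1,3) stack=L1,L2,L3,L5,L7,L8; from [0,0,0]:
+L1 (α=5/6) → [165, 295/2, 460/3]
+L2 (α=1/2) → [157, 745/4, 305/3]
+L3 (α=1) → [132, 147, 202]
+L5 (α=5/6) → [309/2, 1397/6, 187]
+L7 (α=1/8) → [2275/16, 10205/48, 373/2]
+L8 (α=1/3) → [2779/24, 14069/72, 404/3]
→ [116, 195, 135]

(1,0) stack=L1,L2,L3,L5,L7,L8; from [0,0,0]:
L1 α=5/8: [415/4, 785/8, 175/8]
L2 α=6/7: [535/28, 8657/56, 895/56]
L3 α=5/7: [2915/98, 30497/196, 11535/196]
L5 α=2/3: [46427/294, 35201/588, 37165/196]
L7 α=1/7: [57550/343, 47451/686, 115317/686]
L8 α=3/7: [379405/2401, 143265/2401, 433347/2401]
= [158, 60, 180]


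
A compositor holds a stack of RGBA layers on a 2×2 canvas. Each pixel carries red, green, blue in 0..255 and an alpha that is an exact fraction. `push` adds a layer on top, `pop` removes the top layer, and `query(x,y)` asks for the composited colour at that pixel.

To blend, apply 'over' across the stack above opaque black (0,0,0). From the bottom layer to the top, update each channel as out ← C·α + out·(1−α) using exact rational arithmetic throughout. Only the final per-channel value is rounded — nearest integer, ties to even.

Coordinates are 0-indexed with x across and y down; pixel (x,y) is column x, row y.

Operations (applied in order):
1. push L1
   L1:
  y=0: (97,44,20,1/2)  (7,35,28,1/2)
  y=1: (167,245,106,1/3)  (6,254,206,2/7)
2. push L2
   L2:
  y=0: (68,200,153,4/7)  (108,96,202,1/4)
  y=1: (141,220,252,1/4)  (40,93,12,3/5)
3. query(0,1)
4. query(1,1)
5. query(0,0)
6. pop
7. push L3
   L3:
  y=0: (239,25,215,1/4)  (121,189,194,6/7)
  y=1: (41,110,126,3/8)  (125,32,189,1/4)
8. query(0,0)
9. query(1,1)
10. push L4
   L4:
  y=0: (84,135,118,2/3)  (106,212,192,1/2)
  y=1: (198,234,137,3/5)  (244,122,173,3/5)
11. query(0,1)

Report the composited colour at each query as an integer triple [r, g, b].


at x=0,y=1 over L1,L2:
after L1 α=1/3: [167/3, 245/3, 106/3]
after L2 α=1/4: [77, 465/4, 179/2]
= [77, 116, 90]

at x=1,y=1 over L1,L2:
after L1 α=2/7: [12/7, 508/7, 412/7]
after L2 α=3/5: [864/35, 2969/35, 1076/35]
= [25, 85, 31]

(0,0) stack=L1,L2; from [0,0,0]:
+L1 (α=1/2) → [97/2, 22, 10]
+L2 (α=4/7) → [835/14, 866/7, 642/7]
rounded: [60, 124, 92]

(0,0) stack=L1,L3; from [0,0,0]:
after L1 α=1/2: [97/2, 22, 10]
after L3 α=1/4: [769/8, 91/4, 245/4]
= [96, 23, 61]

(1,1) stack=L1,L3; from [0,0,0]:
L1 α=2/7: [12/7, 508/7, 412/7]
L3 α=1/4: [911/28, 437/7, 2559/28]
= [33, 62, 91]

at x=0,y=1 over L1,L3,L4:
+L1 (α=1/3) → [167/3, 245/3, 106/3]
+L3 (α=3/8) → [301/6, 2215/24, 208/3]
+L4 (α=3/5) → [2083/15, 10639/60, 1649/15]
→ [139, 177, 110]


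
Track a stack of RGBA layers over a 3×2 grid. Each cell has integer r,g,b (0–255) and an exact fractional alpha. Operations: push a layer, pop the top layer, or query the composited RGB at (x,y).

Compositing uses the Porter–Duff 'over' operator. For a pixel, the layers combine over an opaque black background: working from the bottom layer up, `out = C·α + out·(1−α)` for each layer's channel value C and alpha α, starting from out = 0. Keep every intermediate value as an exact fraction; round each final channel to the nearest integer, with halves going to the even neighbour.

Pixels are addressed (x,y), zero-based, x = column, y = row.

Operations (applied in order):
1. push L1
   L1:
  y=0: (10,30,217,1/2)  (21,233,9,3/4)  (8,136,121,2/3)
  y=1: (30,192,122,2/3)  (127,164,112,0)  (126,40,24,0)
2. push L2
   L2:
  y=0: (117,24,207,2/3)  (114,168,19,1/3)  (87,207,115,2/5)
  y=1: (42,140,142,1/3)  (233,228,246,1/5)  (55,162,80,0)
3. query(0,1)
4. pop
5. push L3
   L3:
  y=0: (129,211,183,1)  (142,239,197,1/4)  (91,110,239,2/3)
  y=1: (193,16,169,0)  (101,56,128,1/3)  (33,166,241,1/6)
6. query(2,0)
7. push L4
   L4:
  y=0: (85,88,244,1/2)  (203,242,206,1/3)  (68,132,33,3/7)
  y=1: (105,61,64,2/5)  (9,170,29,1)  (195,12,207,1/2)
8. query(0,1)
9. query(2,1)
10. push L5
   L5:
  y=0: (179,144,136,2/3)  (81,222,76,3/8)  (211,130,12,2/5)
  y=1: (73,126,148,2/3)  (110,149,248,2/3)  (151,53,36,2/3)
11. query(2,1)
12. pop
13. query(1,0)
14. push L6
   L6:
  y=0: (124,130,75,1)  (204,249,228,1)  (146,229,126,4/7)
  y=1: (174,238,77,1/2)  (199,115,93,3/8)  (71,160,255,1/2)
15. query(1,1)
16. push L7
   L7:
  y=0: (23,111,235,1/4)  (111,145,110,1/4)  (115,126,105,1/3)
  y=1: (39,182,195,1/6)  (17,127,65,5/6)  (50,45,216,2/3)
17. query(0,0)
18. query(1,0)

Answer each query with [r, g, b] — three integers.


(0,1) stack=L1,L2; from [0,0,0]:
L1 α=2/3: [20, 128, 244/3]
L2 α=1/3: [82/3, 132, 914/9]
→ [27, 132, 102]

at x=2,y=0 over L1,L3:
L1 α=2/3: [16/3, 272/3, 242/3]
L3 α=2/3: [562/9, 932/9, 1676/9]
→ [62, 104, 186]

at x=0,y=1 over L1,L3,L4:
after L1 α=2/3: [20, 128, 244/3]
after L3 α=0: [20, 128, 244/3]
after L4 α=2/5: [54, 506/5, 372/5]
rounded: [54, 101, 74]

(2,1) stack=L1,L3,L4; from [0,0,0]:
L1 α=0: [0, 0, 0]
L3 α=1/6: [11/2, 83/3, 241/6]
L4 α=1/2: [401/4, 119/6, 1483/12]
= [100, 20, 124]

(2,1) stack=L1,L3,L4,L5; from [0,0,0]:
+L1 (α=0) → [0, 0, 0]
+L3 (α=1/6) → [11/2, 83/3, 241/6]
+L4 (α=1/2) → [401/4, 119/6, 1483/12]
+L5 (α=2/3) → [1609/12, 755/18, 2347/36]
→ [134, 42, 65]

query (1,0) [L1,L3,L4] — begin 0,0,0
+L1 (α=3/4) → [63/4, 699/4, 27/4]
+L3 (α=1/4) → [757/16, 3053/16, 869/16]
+L4 (α=1/3) → [2381/24, 1663/8, 839/8]
rounded: [99, 208, 105]

at x=1,y=1 over L1,L3,L4,L6:
L1 α=0: [0, 0, 0]
L3 α=1/3: [101/3, 56/3, 128/3]
L4 α=1: [9, 170, 29]
L6 α=3/8: [321/4, 1195/8, 53]
rounded: [80, 149, 53]

(0,0) stack=L1,L3,L4,L6,L7; from [0,0,0]:
+L1 (α=1/2) → [5, 15, 217/2]
+L3 (α=1) → [129, 211, 183]
+L4 (α=1/2) → [107, 299/2, 427/2]
+L6 (α=1) → [124, 130, 75]
+L7 (α=1/4) → [395/4, 501/4, 115]
→ [99, 125, 115]

(1,0) stack=L1,L3,L4,L6,L7; from [0,0,0]:
+L1 (α=3/4) → [63/4, 699/4, 27/4]
+L3 (α=1/4) → [757/16, 3053/16, 869/16]
+L4 (α=1/3) → [2381/24, 1663/8, 839/8]
+L6 (α=1) → [204, 249, 228]
+L7 (α=1/4) → [723/4, 223, 397/2]
→ [181, 223, 198]


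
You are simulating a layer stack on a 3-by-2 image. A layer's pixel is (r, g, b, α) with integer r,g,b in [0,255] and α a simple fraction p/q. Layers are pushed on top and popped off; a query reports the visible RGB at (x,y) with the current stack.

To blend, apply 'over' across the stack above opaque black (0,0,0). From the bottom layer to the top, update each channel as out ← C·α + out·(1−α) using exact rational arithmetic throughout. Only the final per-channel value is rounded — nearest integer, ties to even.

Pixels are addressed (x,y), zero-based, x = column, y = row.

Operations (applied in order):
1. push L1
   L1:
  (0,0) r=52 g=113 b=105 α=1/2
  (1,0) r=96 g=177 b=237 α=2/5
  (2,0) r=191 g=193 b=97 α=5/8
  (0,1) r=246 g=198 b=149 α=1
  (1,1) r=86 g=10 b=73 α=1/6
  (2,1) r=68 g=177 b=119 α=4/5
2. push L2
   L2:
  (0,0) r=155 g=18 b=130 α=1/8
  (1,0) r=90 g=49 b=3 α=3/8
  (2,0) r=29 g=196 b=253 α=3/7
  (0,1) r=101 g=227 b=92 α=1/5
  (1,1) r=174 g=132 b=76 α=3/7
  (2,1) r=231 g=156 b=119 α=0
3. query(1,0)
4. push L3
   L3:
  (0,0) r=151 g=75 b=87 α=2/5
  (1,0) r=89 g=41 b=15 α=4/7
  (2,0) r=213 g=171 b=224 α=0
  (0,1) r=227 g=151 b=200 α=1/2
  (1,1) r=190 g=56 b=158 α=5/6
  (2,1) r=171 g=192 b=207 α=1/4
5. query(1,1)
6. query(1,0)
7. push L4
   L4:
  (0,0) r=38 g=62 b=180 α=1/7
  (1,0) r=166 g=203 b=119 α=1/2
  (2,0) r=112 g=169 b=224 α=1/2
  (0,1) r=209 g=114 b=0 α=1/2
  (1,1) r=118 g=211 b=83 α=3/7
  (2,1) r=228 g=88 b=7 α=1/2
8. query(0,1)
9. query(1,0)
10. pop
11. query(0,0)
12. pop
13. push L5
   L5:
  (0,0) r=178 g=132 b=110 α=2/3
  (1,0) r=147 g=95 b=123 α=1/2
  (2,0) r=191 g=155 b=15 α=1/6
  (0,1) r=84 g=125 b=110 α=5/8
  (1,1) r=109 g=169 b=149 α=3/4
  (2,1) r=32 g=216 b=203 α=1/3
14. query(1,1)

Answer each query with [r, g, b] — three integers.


query (1,0) [L1,L2] — begin 0,0,0
after L1 α=2/5: [192/5, 354/5, 474/5]
after L2 α=3/8: [231/4, 501/8, 483/8]
= [58, 63, 60]

query (1,1) [L1,L2,L3] — begin 0,0,0
L1 α=1/6: [43/3, 5/3, 73/6]
L2 α=3/7: [1738/21, 1208/21, 830/21]
L3 α=5/6: [10844/63, 3544/63, 8710/63]
= [172, 56, 138]

query (1,0) [L1,L2,L3] — begin 0,0,0
after L1 α=2/5: [192/5, 354/5, 474/5]
after L2 α=3/8: [231/4, 501/8, 483/8]
after L3 α=4/7: [2117/28, 2815/56, 1929/56]
rounded: [76, 50, 34]

(0,1) stack=L1,L2,L3,L4; from [0,0,0]:
L1 α=1: [246, 198, 149]
L2 α=1/5: [217, 1019/5, 688/5]
L3 α=1/2: [222, 887/5, 844/5]
L4 α=1/2: [431/2, 1457/10, 422/5]
→ [216, 146, 84]

query (1,0) [L1,L2,L3,L4] — begin 0,0,0
+L1 (α=2/5) → [192/5, 354/5, 474/5]
+L2 (α=3/8) → [231/4, 501/8, 483/8]
+L3 (α=4/7) → [2117/28, 2815/56, 1929/56]
+L4 (α=1/2) → [6765/56, 14183/112, 8593/112]
= [121, 127, 77]

at x=0,y=0 over L1,L2,L3:
after L1 α=1/2: [26, 113/2, 105/2]
after L2 α=1/8: [337/8, 827/16, 995/16]
after L3 α=2/5: [3427/40, 4881/80, 5769/80]
= [86, 61, 72]

(1,1) stack=L1,L2,L5; from [0,0,0]:
+L1 (α=1/6) → [43/3, 5/3, 73/6]
+L2 (α=3/7) → [1738/21, 1208/21, 830/21]
+L5 (α=3/4) → [8605/84, 11855/84, 10217/84]
→ [102, 141, 122]


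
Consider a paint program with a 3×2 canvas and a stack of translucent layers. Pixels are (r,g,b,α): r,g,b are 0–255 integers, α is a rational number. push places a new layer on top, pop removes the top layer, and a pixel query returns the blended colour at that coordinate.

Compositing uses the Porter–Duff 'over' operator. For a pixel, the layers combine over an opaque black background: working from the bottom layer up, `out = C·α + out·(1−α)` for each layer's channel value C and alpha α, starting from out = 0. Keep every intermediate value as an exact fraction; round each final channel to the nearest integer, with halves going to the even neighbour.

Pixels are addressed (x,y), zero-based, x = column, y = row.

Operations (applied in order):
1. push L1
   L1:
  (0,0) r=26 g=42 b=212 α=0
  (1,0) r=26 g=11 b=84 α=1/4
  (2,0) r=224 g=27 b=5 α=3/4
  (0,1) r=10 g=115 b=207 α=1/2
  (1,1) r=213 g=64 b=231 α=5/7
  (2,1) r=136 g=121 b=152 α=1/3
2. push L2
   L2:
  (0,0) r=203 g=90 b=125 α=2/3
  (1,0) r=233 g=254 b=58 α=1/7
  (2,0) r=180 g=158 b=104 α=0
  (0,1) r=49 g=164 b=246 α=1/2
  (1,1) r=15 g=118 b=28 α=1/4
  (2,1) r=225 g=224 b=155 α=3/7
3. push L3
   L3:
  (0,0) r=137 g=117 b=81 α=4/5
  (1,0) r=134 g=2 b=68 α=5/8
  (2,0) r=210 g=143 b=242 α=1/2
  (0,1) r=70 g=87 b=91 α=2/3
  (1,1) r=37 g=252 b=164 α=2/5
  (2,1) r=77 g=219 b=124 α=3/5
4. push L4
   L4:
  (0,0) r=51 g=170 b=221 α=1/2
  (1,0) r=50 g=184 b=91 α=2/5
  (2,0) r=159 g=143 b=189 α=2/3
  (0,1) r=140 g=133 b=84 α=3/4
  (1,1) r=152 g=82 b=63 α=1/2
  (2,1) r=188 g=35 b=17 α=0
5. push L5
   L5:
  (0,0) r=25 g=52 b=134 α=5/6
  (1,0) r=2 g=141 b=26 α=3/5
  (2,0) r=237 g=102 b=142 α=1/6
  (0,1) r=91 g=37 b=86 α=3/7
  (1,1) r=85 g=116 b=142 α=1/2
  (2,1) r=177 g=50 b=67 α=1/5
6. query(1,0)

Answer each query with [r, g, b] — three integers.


at x=1,y=0 over L1,L2,L3,L4,L5:
+L1 (α=1/4) → [13/2, 11/4, 21]
+L2 (α=1/7) → [272/7, 541/14, 184/7]
+L3 (α=5/8) → [2753/28, 1763/112, 733/14]
+L4 (α=2/5) → [11059/140, 9301/112, 4747/70]
+L5 (α=3/5) → [11479/350, 32989/280, 7477/175]
= [33, 118, 43]


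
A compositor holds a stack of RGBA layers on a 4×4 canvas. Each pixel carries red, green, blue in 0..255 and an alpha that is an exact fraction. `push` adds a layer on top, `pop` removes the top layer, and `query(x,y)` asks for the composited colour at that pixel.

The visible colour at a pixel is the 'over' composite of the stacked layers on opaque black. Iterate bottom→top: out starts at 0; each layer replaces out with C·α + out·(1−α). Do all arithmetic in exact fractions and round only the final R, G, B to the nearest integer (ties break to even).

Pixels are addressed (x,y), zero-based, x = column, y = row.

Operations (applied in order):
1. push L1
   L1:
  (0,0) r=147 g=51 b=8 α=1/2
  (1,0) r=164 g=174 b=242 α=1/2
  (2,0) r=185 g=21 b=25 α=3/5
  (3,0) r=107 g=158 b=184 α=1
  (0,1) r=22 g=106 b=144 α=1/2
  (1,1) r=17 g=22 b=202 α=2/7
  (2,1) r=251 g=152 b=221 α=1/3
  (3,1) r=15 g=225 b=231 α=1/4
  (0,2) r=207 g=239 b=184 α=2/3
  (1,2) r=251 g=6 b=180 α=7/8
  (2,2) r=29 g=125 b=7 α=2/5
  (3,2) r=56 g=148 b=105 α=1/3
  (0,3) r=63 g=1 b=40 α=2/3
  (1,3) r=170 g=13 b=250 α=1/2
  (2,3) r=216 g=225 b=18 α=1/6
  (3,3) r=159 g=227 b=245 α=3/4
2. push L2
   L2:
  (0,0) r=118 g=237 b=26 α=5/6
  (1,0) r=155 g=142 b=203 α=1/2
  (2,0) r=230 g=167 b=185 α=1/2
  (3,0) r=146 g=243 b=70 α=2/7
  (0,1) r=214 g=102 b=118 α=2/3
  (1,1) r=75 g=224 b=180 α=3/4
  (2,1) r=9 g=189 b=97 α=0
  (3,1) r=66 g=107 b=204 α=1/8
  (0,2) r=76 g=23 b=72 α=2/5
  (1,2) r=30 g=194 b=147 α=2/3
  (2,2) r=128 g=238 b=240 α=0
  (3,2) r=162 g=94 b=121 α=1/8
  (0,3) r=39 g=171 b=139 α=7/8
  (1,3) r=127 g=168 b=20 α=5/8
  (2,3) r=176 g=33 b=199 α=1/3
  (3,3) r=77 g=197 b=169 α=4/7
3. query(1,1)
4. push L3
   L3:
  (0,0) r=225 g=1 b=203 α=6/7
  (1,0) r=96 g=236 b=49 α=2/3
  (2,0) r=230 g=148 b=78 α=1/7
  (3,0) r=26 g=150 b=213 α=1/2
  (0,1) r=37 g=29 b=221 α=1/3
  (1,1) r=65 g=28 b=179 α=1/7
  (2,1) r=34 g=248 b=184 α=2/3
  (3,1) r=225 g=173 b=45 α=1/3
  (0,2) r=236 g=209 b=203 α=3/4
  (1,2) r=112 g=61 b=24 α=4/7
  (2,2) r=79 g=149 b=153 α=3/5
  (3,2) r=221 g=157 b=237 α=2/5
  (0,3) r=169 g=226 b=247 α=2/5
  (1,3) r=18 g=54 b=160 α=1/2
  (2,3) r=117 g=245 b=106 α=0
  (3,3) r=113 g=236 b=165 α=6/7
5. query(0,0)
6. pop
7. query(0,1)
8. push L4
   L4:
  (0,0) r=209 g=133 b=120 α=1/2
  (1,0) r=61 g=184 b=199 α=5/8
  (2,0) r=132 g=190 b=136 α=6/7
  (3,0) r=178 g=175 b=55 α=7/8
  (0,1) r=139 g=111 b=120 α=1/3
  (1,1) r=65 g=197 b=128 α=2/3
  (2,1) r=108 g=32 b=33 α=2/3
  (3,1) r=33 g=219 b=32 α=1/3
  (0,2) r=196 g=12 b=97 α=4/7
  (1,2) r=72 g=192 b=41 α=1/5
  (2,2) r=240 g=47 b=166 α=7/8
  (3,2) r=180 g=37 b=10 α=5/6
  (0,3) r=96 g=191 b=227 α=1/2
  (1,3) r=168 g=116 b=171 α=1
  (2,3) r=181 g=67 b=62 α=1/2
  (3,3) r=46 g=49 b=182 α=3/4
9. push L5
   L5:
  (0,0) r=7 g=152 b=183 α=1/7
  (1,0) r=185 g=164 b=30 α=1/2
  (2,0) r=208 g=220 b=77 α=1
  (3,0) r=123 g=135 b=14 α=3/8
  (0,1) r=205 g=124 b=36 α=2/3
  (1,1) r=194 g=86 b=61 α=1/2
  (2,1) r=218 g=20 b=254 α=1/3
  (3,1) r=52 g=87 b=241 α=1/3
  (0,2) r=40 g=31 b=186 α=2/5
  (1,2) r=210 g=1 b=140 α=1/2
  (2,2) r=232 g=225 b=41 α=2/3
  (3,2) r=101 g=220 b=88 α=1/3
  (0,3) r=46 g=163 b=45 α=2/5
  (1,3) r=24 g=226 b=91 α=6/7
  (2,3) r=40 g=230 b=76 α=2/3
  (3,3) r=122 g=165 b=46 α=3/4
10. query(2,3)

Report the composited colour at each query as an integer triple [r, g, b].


at x=1,y=1 over L1,L2:
+L1 (α=2/7) → [34/7, 44/7, 404/7]
+L2 (α=3/4) → [1609/28, 1187/7, 1046/7]
rounded: [57, 170, 149]

(0,0) stack=L1,L2,L3; from [0,0,0]:
after L1 α=1/2: [147/2, 51/2, 4]
after L2 α=5/6: [1327/12, 807/4, 67/3]
after L3 α=6/7: [17527/84, 831/28, 3721/21]
rounded: [209, 30, 177]

at x=0,y=1 over L1,L2:
after L1 α=1/2: [11, 53, 72]
after L2 α=2/3: [439/3, 257/3, 308/3]
= [146, 86, 103]

at x=2,y=3 over L1,L2,L4,L5:
after L1 α=1/6: [36, 75/2, 3]
after L2 α=1/3: [248/3, 36, 205/3]
after L4 α=1/2: [791/6, 103/2, 391/6]
after L5 α=2/3: [1271/18, 341/2, 1303/18]
= [71, 170, 72]


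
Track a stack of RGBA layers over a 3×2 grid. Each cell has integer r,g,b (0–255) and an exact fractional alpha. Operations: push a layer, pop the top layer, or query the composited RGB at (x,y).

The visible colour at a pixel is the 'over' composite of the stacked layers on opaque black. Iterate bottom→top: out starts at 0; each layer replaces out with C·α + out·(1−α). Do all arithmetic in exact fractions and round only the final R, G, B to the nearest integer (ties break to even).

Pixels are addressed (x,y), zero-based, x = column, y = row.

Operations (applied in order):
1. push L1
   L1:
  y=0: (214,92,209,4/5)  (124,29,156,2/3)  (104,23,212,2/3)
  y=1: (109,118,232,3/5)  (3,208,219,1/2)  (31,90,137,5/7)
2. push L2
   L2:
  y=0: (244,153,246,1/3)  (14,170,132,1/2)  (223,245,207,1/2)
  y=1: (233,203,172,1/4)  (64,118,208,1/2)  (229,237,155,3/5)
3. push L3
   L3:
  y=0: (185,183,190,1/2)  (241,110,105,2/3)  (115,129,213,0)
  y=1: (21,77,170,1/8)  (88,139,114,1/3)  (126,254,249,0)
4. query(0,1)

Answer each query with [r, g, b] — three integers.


at x=0,y=1 over L1,L2,L3:
L1 α=3/5: [327/5, 354/5, 696/5]
L2 α=1/4: [1073/10, 2077/20, 737/5]
L3 α=1/8: [7721/80, 16079/160, 6009/40]
= [97, 100, 150]


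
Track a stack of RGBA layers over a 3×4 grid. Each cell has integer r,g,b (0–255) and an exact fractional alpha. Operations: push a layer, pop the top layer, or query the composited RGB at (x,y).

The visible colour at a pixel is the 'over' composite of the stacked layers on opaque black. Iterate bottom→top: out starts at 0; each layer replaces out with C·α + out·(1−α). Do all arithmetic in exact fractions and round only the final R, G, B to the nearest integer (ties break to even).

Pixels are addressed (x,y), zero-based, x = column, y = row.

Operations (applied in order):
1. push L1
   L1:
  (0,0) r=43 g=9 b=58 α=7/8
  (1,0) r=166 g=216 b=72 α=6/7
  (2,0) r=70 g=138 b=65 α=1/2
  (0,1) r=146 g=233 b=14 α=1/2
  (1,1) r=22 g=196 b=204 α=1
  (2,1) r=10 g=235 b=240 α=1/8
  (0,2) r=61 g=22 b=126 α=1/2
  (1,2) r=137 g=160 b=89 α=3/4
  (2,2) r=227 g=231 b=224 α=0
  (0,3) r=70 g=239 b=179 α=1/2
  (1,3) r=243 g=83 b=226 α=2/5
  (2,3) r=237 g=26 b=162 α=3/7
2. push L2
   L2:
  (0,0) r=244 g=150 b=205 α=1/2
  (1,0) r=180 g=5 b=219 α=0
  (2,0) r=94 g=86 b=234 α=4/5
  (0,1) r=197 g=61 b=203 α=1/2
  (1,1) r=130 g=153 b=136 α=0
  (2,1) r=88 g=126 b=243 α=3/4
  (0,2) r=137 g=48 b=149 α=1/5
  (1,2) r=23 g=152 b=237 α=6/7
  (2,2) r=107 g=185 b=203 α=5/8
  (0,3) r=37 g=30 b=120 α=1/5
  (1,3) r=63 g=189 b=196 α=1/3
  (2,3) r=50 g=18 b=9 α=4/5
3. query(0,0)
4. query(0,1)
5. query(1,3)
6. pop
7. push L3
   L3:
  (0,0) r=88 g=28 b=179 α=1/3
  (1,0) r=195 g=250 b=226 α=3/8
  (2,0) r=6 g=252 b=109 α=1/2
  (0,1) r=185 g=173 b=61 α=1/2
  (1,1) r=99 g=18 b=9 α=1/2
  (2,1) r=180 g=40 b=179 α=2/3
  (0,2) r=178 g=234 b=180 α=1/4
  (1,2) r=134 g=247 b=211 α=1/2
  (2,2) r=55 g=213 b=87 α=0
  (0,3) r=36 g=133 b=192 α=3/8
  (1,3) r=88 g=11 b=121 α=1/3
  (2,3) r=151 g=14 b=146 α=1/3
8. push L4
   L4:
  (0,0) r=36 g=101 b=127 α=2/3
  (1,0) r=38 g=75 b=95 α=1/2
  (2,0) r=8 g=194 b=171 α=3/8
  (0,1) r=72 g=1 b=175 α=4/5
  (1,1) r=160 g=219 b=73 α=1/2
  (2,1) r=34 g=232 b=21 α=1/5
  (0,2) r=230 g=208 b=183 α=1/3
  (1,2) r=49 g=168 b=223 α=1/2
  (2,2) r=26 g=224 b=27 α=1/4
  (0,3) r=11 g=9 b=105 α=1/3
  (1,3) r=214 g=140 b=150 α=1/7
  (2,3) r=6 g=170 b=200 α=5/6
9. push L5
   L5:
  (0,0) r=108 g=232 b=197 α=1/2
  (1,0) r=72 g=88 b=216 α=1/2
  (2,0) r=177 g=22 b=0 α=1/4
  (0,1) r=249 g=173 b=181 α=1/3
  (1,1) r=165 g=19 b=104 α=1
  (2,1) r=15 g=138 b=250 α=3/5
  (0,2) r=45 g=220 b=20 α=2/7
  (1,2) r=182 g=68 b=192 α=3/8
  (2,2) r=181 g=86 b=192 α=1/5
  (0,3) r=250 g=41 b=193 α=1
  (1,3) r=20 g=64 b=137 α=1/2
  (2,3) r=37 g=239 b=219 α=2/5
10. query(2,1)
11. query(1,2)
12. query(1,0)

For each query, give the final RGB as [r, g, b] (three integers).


(0,0) stack=L1,L2; from [0,0,0]:
after L1 α=7/8: [301/8, 63/8, 203/4]
after L2 α=1/2: [2253/16, 1263/16, 1023/8]
→ [141, 79, 128]

query (0,1) [L1,L2] — begin 0,0,0
after L1 α=1/2: [73, 233/2, 7]
after L2 α=1/2: [135, 355/4, 105]
→ [135, 89, 105]

at x=1,y=3 over L1,L2:
after L1 α=2/5: [486/5, 166/5, 452/5]
after L2 α=1/3: [429/5, 1277/15, 628/5]
= [86, 85, 126]

(2,1) stack=L1,L3,L4,L5; from [0,0,0]:
+L1 (α=1/8) → [5/4, 235/8, 30]
+L3 (α=2/3) → [1445/12, 875/24, 388/3]
+L4 (α=1/5) → [1547/15, 2267/30, 323/3]
+L5 (α=3/5) → [3769/75, 8477/75, 2896/15]
→ [50, 113, 193]

query (1,2) [L1,L3,L4,L5] — begin 0,0,0
+L1 (α=3/4) → [411/4, 120, 267/4]
+L3 (α=1/2) → [947/8, 367/2, 1111/8]
+L4 (α=1/2) → [1339/16, 703/4, 2895/16]
+L5 (α=3/8) → [15431/128, 4331/32, 23691/128]
rounded: [121, 135, 185]

(1,0) stack=L1,L3,L4,L5; from [0,0,0]:
L1 α=6/7: [996/7, 1296/7, 432/7]
L3 α=3/8: [9075/56, 5865/28, 3453/28]
L4 α=1/2: [11203/112, 7965/56, 6113/56]
L5 α=1/2: [19267/224, 12893/112, 18209/112]
= [86, 115, 163]


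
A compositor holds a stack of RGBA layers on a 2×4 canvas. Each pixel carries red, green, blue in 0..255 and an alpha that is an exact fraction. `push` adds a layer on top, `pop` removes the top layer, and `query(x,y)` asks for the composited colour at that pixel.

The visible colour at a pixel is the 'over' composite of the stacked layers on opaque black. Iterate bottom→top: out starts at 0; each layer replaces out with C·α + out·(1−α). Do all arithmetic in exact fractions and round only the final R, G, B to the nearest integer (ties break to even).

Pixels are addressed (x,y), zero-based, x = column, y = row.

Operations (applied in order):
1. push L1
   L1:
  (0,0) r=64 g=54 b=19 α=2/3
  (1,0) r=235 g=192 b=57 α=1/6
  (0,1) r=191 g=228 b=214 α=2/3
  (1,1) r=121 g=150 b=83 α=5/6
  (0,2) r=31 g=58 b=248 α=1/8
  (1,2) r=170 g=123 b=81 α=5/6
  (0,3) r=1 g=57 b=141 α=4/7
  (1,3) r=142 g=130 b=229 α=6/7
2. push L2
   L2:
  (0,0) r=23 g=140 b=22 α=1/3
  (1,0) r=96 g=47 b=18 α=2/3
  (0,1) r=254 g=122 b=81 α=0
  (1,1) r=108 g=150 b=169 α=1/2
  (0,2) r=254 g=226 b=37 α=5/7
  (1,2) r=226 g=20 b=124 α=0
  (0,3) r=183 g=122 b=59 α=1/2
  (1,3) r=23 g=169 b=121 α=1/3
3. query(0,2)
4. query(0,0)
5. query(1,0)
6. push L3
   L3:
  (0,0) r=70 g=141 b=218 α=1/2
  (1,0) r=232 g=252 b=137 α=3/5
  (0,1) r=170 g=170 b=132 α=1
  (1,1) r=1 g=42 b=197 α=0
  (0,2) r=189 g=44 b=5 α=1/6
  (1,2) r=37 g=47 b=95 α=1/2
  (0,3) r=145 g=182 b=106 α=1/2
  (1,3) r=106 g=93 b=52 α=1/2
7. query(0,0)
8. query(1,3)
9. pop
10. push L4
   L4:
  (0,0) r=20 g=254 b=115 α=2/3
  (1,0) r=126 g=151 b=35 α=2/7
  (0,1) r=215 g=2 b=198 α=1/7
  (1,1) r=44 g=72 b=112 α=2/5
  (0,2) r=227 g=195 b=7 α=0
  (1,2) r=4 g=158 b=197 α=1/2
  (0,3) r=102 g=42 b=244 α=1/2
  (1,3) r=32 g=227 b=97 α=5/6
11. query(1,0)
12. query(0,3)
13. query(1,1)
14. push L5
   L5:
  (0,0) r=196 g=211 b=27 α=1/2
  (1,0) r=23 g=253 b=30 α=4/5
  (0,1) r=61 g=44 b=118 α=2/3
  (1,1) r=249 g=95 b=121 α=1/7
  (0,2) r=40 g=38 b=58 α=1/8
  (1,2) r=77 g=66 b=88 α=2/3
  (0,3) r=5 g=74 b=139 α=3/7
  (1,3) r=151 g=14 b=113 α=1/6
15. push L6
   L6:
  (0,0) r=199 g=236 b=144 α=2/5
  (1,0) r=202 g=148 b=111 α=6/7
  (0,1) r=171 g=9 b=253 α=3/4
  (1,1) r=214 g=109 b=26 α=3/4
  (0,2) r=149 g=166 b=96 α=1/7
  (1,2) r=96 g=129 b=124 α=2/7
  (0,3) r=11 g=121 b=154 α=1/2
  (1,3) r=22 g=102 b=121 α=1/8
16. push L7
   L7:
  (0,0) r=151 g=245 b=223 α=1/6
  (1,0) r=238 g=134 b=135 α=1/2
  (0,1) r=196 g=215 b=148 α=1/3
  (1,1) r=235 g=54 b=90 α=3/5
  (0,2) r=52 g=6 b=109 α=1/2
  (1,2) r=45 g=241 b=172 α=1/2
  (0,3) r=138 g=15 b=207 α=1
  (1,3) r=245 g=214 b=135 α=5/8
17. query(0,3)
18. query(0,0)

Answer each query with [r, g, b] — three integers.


query (0,2) [L1,L2] — begin 0,0,0
+L1 (α=1/8) → [31/8, 29/4, 31]
+L2 (α=5/7) → [5111/28, 327/2, 247/7]
→ [183, 164, 35]

query (0,0) [L1,L2] — begin 0,0,0
after L1 α=2/3: [128/3, 36, 38/3]
after L2 α=1/3: [325/9, 212/3, 142/9]
→ [36, 71, 16]

query (1,0) [L1,L2] — begin 0,0,0
L1 α=1/6: [235/6, 32, 19/2]
L2 α=2/3: [1387/18, 42, 91/6]
→ [77, 42, 15]

at x=0,y=0 over L1,L2,L3:
L1 α=2/3: [128/3, 36, 38/3]
L2 α=1/3: [325/9, 212/3, 142/9]
L3 α=1/2: [955/18, 635/6, 1052/9]
→ [53, 106, 117]

at x=1,y=3 over L1,L2,L3:
L1 α=6/7: [852/7, 780/7, 1374/7]
L2 α=1/3: [1865/21, 2743/21, 3595/21]
L3 α=1/2: [4091/42, 2348/21, 4687/42]
rounded: [97, 112, 112]

query (1,0) [L1,L2,L4] — begin 0,0,0
+L1 (α=1/6) → [235/6, 32, 19/2]
+L2 (α=2/3) → [1387/18, 42, 91/6]
+L4 (α=2/7) → [11471/126, 512/7, 125/6]
rounded: [91, 73, 21]

(0,3) stack=L1,L2,L4; from [0,0,0]:
L1 α=4/7: [4/7, 228/7, 564/7]
L2 α=1/2: [1285/14, 541/7, 977/14]
L4 α=1/2: [2713/28, 835/14, 4393/28]
rounded: [97, 60, 157]

at x=1,y=1 over L1,L2,L4:
L1 α=5/6: [605/6, 125, 415/6]
L2 α=1/2: [1253/12, 275/2, 1429/12]
L4 α=2/5: [321/4, 1113/10, 465/4]
= [80, 111, 116]

query (0,3) [L1,L2,L4,L5,L6,L7] — begin 0,0,0
L1 α=4/7: [4/7, 228/7, 564/7]
L2 α=1/2: [1285/14, 541/7, 977/14]
L4 α=1/2: [2713/28, 835/14, 4393/28]
L5 α=3/7: [2818/49, 3224/49, 7312/49]
L6 α=1/2: [3357/98, 9153/98, 7429/49]
L7 α=1: [138, 15, 207]
= [138, 15, 207]

(0,0) stack=L1,L2,L4,L5,L6,L7; from [0,0,0]:
L1 α=2/3: [128/3, 36, 38/3]
L2 α=1/3: [325/9, 212/3, 142/9]
L4 α=2/3: [685/27, 1736/9, 2212/27]
L5 α=1/2: [5977/54, 3635/18, 2941/54]
L6 α=2/5: [13141/90, 6467/30, 1625/18]
L7 α=1/6: [15859/108, 7937/36, 12139/108]
= [147, 220, 112]
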